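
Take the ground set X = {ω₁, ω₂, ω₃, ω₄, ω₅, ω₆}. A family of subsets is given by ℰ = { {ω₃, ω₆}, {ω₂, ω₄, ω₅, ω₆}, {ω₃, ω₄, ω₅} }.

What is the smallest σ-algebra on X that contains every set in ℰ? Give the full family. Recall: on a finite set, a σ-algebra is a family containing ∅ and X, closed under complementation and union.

σ(ℰ) (32 sets): { {}, {ω₁}, {ω₂}, {ω₃}, {ω₆}, {ω₁, ω₂}, {ω₁, ω₃}, {ω₁, ω₆}, {ω₂, ω₃}, {ω₂, ω₆}, {ω₃, ω₆}, {ω₄, ω₅}, {ω₁, ω₂, ω₃}, {ω₁, ω₂, ω₆}, {ω₁, ω₃, ω₆}, {ω₁, ω₄, ω₅}, {ω₂, ω₃, ω₆}, {ω₂, ω₄, ω₅}, {ω₃, ω₄, ω₅}, {ω₄, ω₅, ω₆}, {ω₁, ω₂, ω₃, ω₆}, {ω₁, ω₂, ω₄, ω₅}, {ω₁, ω₃, ω₄, ω₅}, {ω₁, ω₄, ω₅, ω₆}, {ω₂, ω₃, ω₄, ω₅}, {ω₂, ω₄, ω₅, ω₆}, {ω₃, ω₄, ω₅, ω₆}, {ω₁, ω₂, ω₃, ω₄, ω₅}, {ω₁, ω₂, ω₄, ω₅, ω₆}, {ω₁, ω₃, ω₄, ω₅, ω₆}, {ω₂, ω₃, ω₄, ω₅, ω₆}, X }

Trace:
Take S₀ = ℰ ∪ {∅, X} = { {}, {ω₃, ω₆}, {ω₃, ω₄, ω₅}, {ω₂, ω₄, ω₅, ω₆}, X }.
Step 1 (5 new):
  {ω₁, ω₃}  = ᶜ of {ω₂, ω₄, ω₅, ω₆}
  {ω₁, ω₂, ω₆}  = ᶜ of {ω₃, ω₄, ω₅}
  {ω₁, ω₂, ω₄, ω₅}  = ᶜ of {ω₃, ω₆}
  {ω₃, ω₄, ω₅, ω₆}  = {ω₃, ω₄, ω₅} ∪ {ω₃, ω₆}
  {ω₂, ω₃, ω₄, ω₅, ω₆}  = {ω₃, ω₄, ω₅} ∪ {ω₂, ω₄, ω₅, ω₆}
  |family| = 10
Step 2: 8 new —
  {ω₁}  = ᶜ of {ω₂, ω₃, ω₄, ω₅, ω₆}
  {ω₁, ω₂}  = ᶜ of {ω₃, ω₄, ω₅, ω₆}
  {ω₁, ω₃, ω₆}  = {ω₁, ω₃} ∪ {ω₃, ω₆}
  {ω₁, ω₂, ω₃, ω₆}  = {ω₁, ω₃} ∪ {ω₁, ω₂, ω₆}
  {ω₁, ω₃, ω₄, ω₅}  = {ω₃, ω₄, ω₅} ∪ {ω₁, ω₃}
  {ω₁, ω₂, ω₃, ω₄, ω₅}  = {ω₃, ω₄, ω₅} ∪ {ω₁, ω₂, ω₄, ω₅}
  {ω₁, ω₂, ω₄, ω₅, ω₆}  = {ω₁, ω₂, ω₄, ω₅} ∪ {ω₂, ω₄, ω₅, ω₆}
  {ω₁, ω₃, ω₄, ω₅, ω₆}  = {ω₃, ω₄, ω₅, ω₆} ∪ {ω₁, ω₃}
  |family| = 18
Step 3: +7 →
  {ω₂}  = ᶜ of {ω₁, ω₃, ω₄, ω₅, ω₆}
  {ω₃}  = ᶜ of {ω₁, ω₂, ω₄, ω₅, ω₆}
  {ω₆}  = ᶜ of {ω₁, ω₂, ω₃, ω₄, ω₅}
  {ω₂, ω₆}  = ᶜ of {ω₁, ω₃, ω₄, ω₅}
  {ω₄, ω₅}  = ᶜ of {ω₁, ω₂, ω₃, ω₆}
  {ω₁, ω₂, ω₃}  = {ω₁, ω₂} ∪ {ω₁, ω₃}
  {ω₂, ω₄, ω₅}  = ᶜ of {ω₁, ω₃, ω₆}
  |family| = 25
Step 4 (6 new):
  {ω₁, ω₆}  = {ω₆} ∪ {ω₁}
  {ω₂, ω₃}  = {ω₂} ∪ {ω₃}
  {ω₁, ω₄, ω₅}  = {ω₄, ω₅} ∪ {ω₁}
  {ω₂, ω₃, ω₆}  = {ω₂} ∪ {ω₃, ω₆}
  {ω₄, ω₅, ω₆}  = ᶜ of {ω₁, ω₂, ω₃}
  {ω₂, ω₃, ω₄, ω₅}  = {ω₃, ω₄, ω₅} ∪ {ω₂}
  |family| = 31
Step 5: 1 new —
  {ω₁, ω₄, ω₅, ω₆}  = ᶜ of {ω₂, ω₃}
  |family| = 32
Step 6: already closed under ᶜ and ∪.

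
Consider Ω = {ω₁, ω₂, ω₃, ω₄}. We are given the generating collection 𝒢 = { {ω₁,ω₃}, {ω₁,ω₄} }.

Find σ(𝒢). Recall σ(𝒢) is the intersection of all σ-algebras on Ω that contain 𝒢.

Begin from { ∅, {ω₁,ω₃}, {ω₁,ω₄}, Ω } (that is, 𝒢 plus ∅ and Ω).
Round 1: 3 new —
  {ω₂,ω₃}  = ᶜ of {ω₁,ω₄}
  {ω₂,ω₄}  = ᶜ of {ω₁,ω₃}
  {ω₁,ω₃,ω₄}  = {ω₁,ω₃} ∪ {ω₁,ω₄}
  |family| = 7
Round 2. New:
  {ω₂}  = ᶜ of {ω₁,ω₃,ω₄}
  {ω₁,ω₂,ω₃}  = {ω₂,ω₃} ∪ {ω₁,ω₃}
  {ω₁,ω₂,ω₄}  = {ω₁,ω₄} ∪ {ω₂,ω₄}
  {ω₂,ω₃,ω₄}  = {ω₂,ω₃} ∪ {ω₂,ω₄}
  |family| = 11
Round 3. New:
  {ω₁}  = ᶜ of {ω₂,ω₃,ω₄}
  {ω₃}  = ᶜ of {ω₁,ω₂,ω₄}
  {ω₄}  = ᶜ of {ω₁,ω₂,ω₃}
  |family| = 14
Round 4. New:
  {ω₁,ω₂}  = {ω₂} ∪ {ω₁}
  {ω₃,ω₄}  = {ω₃} ∪ {ω₄}
  |family| = 16
Round 5: closed — nothing new.

Hence σ(𝒢) has 16 members: { ∅, {ω₁}, {ω₂}, {ω₃}, {ω₄}, {ω₁,ω₂}, {ω₁,ω₃}, {ω₁,ω₄}, {ω₂,ω₃}, {ω₂,ω₄}, {ω₃,ω₄}, {ω₁,ω₂,ω₃}, {ω₁,ω₂,ω₄}, {ω₁,ω₃,ω₄}, {ω₂,ω₃,ω₄}, Ω }.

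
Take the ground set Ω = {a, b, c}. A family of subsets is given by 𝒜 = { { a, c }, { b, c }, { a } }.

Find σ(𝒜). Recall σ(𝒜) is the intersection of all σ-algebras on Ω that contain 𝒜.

Seed the family with 𝒜 together with ∅ and Ω: { {}, { a }, { a, c }, { b, c }, Ω }.
Iteration 1: 1 new —
  { b }  = { a, c }ᶜ
  (now 6)
Iteration 2: +1 →
  { a, b }  = { b } ∪ { a }
  (now 7)
Iteration 3. New:
  { c }  = { a, b }ᶜ
  (now 8)
Iteration 4: stable.

Hence σ(𝒜) has 8 members: { {}, { a }, { b }, { c }, { a, b }, { a, c }, { b, c }, Ω }.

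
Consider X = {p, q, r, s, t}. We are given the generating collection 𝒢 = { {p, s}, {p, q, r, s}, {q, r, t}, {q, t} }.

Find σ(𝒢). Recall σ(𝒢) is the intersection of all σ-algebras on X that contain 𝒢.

Initial family (6 sets): { {}, {p, s}, {q, t}, {q, r, t}, {p, q, r, s}, X }.
Step 1 adds 3:
  {t}  = {p, q, r, s}ᶜ
  {p, r, s}  = {q, t}ᶜ
  {p, q, s, t}  = {q, t} ∪ {p, s}
  (now 9)
Step 2: 3 new —
  {r}  = {p, q, s, t}ᶜ
  {p, s, t}  = {t} ∪ {p, s}
  {p, r, s, t}  = {t} ∪ {p, r, s}
  (now 12)
Step 3: 3 new —
  {q}  = {p, r, s, t}ᶜ
  {q, r}  = {p, s, t}ᶜ
  {r, t}  = {r} ∪ {t}
  (now 15)
Step 4: +1 →
  {p, q, s}  = {r, t}ᶜ
  (now 16)
Step 5: already closed under ᶜ and ∪.

|σ(𝒢)| = 16.  σ(𝒢) = { {}, {q}, {r}, {t}, {p, s}, {q, r}, {q, t}, {r, t}, {p, q, s}, {p, r, s}, {p, s, t}, {q, r, t}, {p, q, r, s}, {p, q, s, t}, {p, r, s, t}, X }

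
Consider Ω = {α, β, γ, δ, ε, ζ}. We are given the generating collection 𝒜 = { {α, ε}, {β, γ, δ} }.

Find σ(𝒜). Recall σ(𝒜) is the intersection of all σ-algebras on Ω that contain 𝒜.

σ(𝒜) (8 sets): { ∅, {ζ}, {α, ε}, {α, ε, ζ}, {β, γ, δ}, {β, γ, δ, ζ}, {α, β, γ, δ, ε}, Ω }

Check:
Begin from { ∅, {α, ε}, {β, γ, δ}, Ω } (that is, 𝒜 plus ∅ and Ω).
Iteration 1 (3 new):
  {α, ε, ζ}  = {β, γ, δ}ᶜ
  {β, γ, δ, ζ}  = {α, ε}ᶜ
  {α, β, γ, δ, ε}  = {β, γ, δ} ∪ {α, ε}
  [7 total]
Iteration 2: +1 →
  {ζ}  = {α, β, γ, δ, ε}ᶜ
  [8 total]
Iteration 3: stable.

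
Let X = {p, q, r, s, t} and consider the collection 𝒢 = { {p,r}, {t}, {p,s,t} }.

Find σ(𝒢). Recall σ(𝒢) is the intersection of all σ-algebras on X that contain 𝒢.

Seed the family with 𝒢 together with ∅ and X: { ∅, {t}, {p,r}, {p,s,t}, X }.
Pass 1: 5 new —
  {q,r}  = complement {p,s,t}
  {p,r,t}  = {p,r} ∪ {t}
  {q,s,t}  = complement {p,r}
  {p,q,r,s}  = complement {t}
  {p,r,s,t}  = {p,s,t} ∪ {p,r}
Pass 2 adds 7:
  {q}  = complement {p,r,s,t}
  {q,s}  = complement {p,r,t}
  {p,q,r}  = {q,r} ∪ {p,r}
  {q,r,t}  = {t} ∪ {q,r}
  {p,q,r,t}  = {p,r,t} ∪ {q,r}
  {p,q,s,t}  = {p,s,t} ∪ {q,s,t}
  {q,r,s,t}  = {q,r} ∪ {q,s,t}
Pass 3: +7 →
  {p}  = complement {q,r,s,t}
  {r}  = complement {p,q,s,t}
  {s}  = complement {p,q,r,t}
  {p,s}  = complement {q,r,t}
  {q,t}  = {q} ∪ {t}
  {s,t}  = complement {p,q,r}
  {q,r,s}  = {q,r} ∪ {q,s}
Pass 4. New:
  {p,q}  = {q} ∪ {p}
  {p,t}  = complement {q,r,s}
  {r,s}  = {r} ∪ {s}
  {r,t}  = {t} ∪ {r}
  {p,q,s}  = {q} ∪ {p,s}
  {p,q,t}  = {q,t} ∪ {p}
  {p,r,s}  = complement {q,t}
  {r,s,t}  = {s,t} ∪ {r}
Pass 5: no new sets; the family is a σ-algebra.

σ(𝒢) = { ∅, {p}, {q}, {r}, {s}, {t}, {p,q}, {p,r}, {p,s}, {p,t}, {q,r}, {q,s}, {q,t}, {r,s}, {r,t}, {s,t}, {p,q,r}, {p,q,s}, {p,q,t}, {p,r,s}, {p,r,t}, {p,s,t}, {q,r,s}, {q,r,t}, {q,s,t}, {r,s,t}, {p,q,r,s}, {p,q,r,t}, {p,q,s,t}, {p,r,s,t}, {q,r,s,t}, X }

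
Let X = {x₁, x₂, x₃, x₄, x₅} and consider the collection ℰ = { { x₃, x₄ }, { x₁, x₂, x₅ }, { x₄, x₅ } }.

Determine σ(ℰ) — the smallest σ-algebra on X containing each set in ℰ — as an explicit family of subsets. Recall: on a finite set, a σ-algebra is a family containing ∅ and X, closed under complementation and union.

|σ(ℰ)| = 16.  σ(ℰ) = { {  }, { x₃ }, { x₄ }, { x₅ }, { x₁, x₂ }, { x₃, x₄ }, { x₃, x₅ }, { x₄, x₅ }, { x₁, x₂, x₃ }, { x₁, x₂, x₄ }, { x₁, x₂, x₅ }, { x₃, x₄, x₅ }, { x₁, x₂, x₃, x₄ }, { x₁, x₂, x₃, x₅ }, { x₁, x₂, x₄, x₅ }, X }

Check:
Start: ℰ ∪ {∅, X} = { {  }, { x₃, x₄ }, { x₄, x₅ }, { x₁, x₂, x₅ }, X }.
Iteration 1: 3 new —
  { x₁, x₂, x₃ }  = { x₄, x₅ }ᶜ
  { x₃, x₄, x₅ }  = { x₄, x₅ } ∪ { x₃, x₄ }
  { x₁, x₂, x₄, x₅ }  = { x₄, x₅ } ∪ { x₁, x₂, x₅ }
  |family| = 8
Iteration 2: +4 →
  { x₃ }  = { x₁, x₂, x₄, x₅ }ᶜ
  { x₁, x₂ }  = { x₃, x₄, x₅ }ᶜ
  { x₁, x₂, x₃, x₄ }  = { x₃, x₄ } ∪ { x₁, x₂, x₃ }
  { x₁, x₂, x₃, x₅ }  = { x₁, x₂, x₅ } ∪ { x₁, x₂, x₃ }
  |family| = 12
Iteration 3: +2 →
  { x₄ }  = { x₁, x₂, x₃, x₅ }ᶜ
  { x₅ }  = { x₁, x₂, x₃, x₄ }ᶜ
  |family| = 14
Iteration 4. New:
  { x₃, x₅ }  = { x₃ } ∪ { x₅ }
  { x₁, x₂, x₄ }  = { x₁, x₂ } ∪ { x₄ }
  |family| = 16
Iteration 5 adds nothing — fixpoint reached.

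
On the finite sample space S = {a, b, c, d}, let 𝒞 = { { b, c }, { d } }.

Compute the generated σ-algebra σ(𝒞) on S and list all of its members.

Start: 𝒞 ∪ {∅, S} = { {}, { d }, { b, c }, S }.
Round 1: 3 new —
  { a, d }  = complement { b, c }
  { a, b, c }  = complement { d }
  { b, c, d }  = { d } ∪ { b, c }
  (now 7)
Round 2. New:
  { a }  = complement { b, c, d }
  (now 8)
After Round 3 the family is unchanged; done.

σ(𝒞) = { {}, { a }, { d }, { a, d }, { b, c }, { a, b, c }, { b, c, d }, S }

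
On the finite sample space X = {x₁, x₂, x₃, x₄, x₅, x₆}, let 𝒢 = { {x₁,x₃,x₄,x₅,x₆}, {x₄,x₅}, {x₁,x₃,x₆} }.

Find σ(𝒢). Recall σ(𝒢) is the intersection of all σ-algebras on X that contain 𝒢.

σ(𝒢) = { {}, {x₂}, {x₄,x₅}, {x₁,x₃,x₆}, {x₂,x₄,x₅}, {x₁,x₂,x₃,x₆}, {x₁,x₃,x₄,x₅,x₆}, X }

Working:
Begin from { {}, {x₄,x₅}, {x₁,x₃,x₆}, {x₁,x₃,x₄,x₅,x₆}, X } (that is, 𝒢 plus ∅ and X).
Round 1 (3 new):
  {x₂}  = X∖{x₁,x₃,x₄,x₅,x₆}
  {x₂,x₄,x₅}  = X∖{x₁,x₃,x₆}
  {x₁,x₂,x₃,x₆}  = X∖{x₄,x₅}
  |family| = 8
After Round 2 the family is unchanged; done.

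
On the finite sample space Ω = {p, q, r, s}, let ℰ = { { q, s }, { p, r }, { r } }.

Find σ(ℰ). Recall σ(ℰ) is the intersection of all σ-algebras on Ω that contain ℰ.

Start: ℰ ∪ {∅, Ω} = { {  }, { r }, { p, r }, { q, s }, Ω }.
Iteration 1: 2 new —
  { p, q, s }  = Ω∖{ r }
  { q, r, s }  = { r } ∪ { q, s }
  |family| = 7
Iteration 2. New:
  { p }  = Ω∖{ q, r, s }
  |family| = 8
Iteration 3: stable.

Hence σ(ℰ) has 8 members: { {  }, { p }, { r }, { p, r }, { q, s }, { p, q, s }, { q, r, s }, Ω }.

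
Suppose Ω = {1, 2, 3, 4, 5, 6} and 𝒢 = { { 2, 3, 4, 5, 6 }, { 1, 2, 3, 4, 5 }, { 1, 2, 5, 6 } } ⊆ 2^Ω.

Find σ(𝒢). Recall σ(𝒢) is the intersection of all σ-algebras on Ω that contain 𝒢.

Seed the family with 𝒢 together with ∅ and Ω: { ∅, { 1, 2, 5, 6 }, { 1, 2, 3, 4, 5 }, { 2, 3, 4, 5, 6 }, Ω }.
Round 1 adds 3:
  { 1 }  = Ω∖{ 2, 3, 4, 5, 6 }
  { 6 }  = Ω∖{ 1, 2, 3, 4, 5 }
  { 3, 4 }  = Ω∖{ 1, 2, 5, 6 }
  — 8 sets.
Round 2 (3 new):
  { 1, 6 }  = { 6 } ∪ { 1 }
  { 1, 3, 4 }  = { 3, 4 } ∪ { 1 }
  { 3, 4, 6 }  = { 6 } ∪ { 3, 4 }
  — 11 sets.
Round 3. New:
  { 1, 2, 5 }  = Ω∖{ 3, 4, 6 }
  { 2, 5, 6 }  = Ω∖{ 1, 3, 4 }
  { 1, 3, 4, 6 }  = { 3, 4 } ∪ { 1, 6 }
  { 2, 3, 4, 5 }  = Ω∖{ 1, 6 }
  — 15 sets.
Round 4 adds 1:
  { 2, 5 }  = Ω∖{ 1, 3, 4, 6 }
  — 16 sets.
Round 5: stable.

Therefore σ(𝒢) = { ∅, { 1 }, { 6 }, { 1, 6 }, { 2, 5 }, { 3, 4 }, { 1, 2, 5 }, { 1, 3, 4 }, { 2, 5, 6 }, { 3, 4, 6 }, { 1, 2, 5, 6 }, { 1, 3, 4, 6 }, { 2, 3, 4, 5 }, { 1, 2, 3, 4, 5 }, { 2, 3, 4, 5, 6 }, Ω } (|σ(𝒢)| = 16).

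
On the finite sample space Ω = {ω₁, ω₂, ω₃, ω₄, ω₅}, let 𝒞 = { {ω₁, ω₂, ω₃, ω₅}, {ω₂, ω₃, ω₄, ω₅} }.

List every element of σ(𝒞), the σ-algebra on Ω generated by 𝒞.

σ(𝒞) = { {}, {ω₁}, {ω₄}, {ω₁, ω₄}, {ω₂, ω₃, ω₅}, {ω₁, ω₂, ω₃, ω₅}, {ω₂, ω₃, ω₄, ω₅}, Ω }

Working:
Take S₀ = 𝒞 ∪ {∅, Ω} = { {}, {ω₁, ω₂, ω₃, ω₅}, {ω₂, ω₃, ω₄, ω₅}, Ω }.
Step 1 (2 new):
  {ω₁}  = {ω₂, ω₃, ω₄, ω₅}ᶜ
  {ω₄}  = {ω₁, ω₂, ω₃, ω₅}ᶜ
  |family| = 6
Step 2. New:
  {ω₁, ω₄}  = {ω₄} ∪ {ω₁}
  |family| = 7
Step 3: +1 →
  {ω₂, ω₃, ω₅}  = {ω₁, ω₄}ᶜ
  |family| = 8
Step 4: already closed under ᶜ and ∪.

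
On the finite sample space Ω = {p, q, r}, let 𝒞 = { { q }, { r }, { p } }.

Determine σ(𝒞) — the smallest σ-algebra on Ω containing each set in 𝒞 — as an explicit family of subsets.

Seed the family with 𝒞 together with ∅ and Ω: { {}, { p }, { q }, { r }, Ω }.
Iteration 1: 3 new —
  { p, q }  = complement { r }
  { p, r }  = complement { q }
  { q, r }  = complement { p }
  (now 8)
Iteration 2: stable.

σ(𝒞) = { {}, { p }, { q }, { r }, { p, q }, { p, r }, { q, r }, Ω }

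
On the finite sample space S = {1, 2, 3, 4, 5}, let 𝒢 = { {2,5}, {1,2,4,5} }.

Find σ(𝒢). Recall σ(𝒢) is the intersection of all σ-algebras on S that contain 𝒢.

σ(𝒢) (8 sets): { {}, {3}, {1,4}, {2,5}, {1,3,4}, {2,3,5}, {1,2,4,5}, S }

Check:
Initial family (4 sets): { {}, {2,5}, {1,2,4,5}, S }.
Round 1: 2 new —
  {3}  = complement {1,2,4,5}
  {1,3,4}  = complement {2,5}
  — 6 sets.
Round 2: +1 →
  {2,3,5}  = {3} ∪ {2,5}
  — 7 sets.
Round 3: +1 →
  {1,4}  = complement {2,3,5}
  — 8 sets.
Round 4: no new sets; the family is a σ-algebra.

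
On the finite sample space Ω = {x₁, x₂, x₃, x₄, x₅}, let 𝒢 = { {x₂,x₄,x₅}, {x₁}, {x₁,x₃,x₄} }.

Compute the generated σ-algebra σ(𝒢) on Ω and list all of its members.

Initial family (5 sets): { ∅, {x₁}, {x₁,x₃,x₄}, {x₂,x₄,x₅}, Ω }.
Step 1: +4 →
  {x₁,x₃}  = Ω∖{x₂,x₄,x₅}
  {x₂,x₅}  = Ω∖{x₁,x₃,x₄}
  {x₁,x₂,x₄,x₅}  = {x₂,x₄,x₅} ∪ {x₁}
  {x₂,x₃,x₄,x₅}  = Ω∖{x₁}
  (now 9)
Step 2. New:
  {x₃}  = Ω∖{x₁,x₂,x₄,x₅}
  {x₁,x₂,x₅}  = {x₂,x₅} ∪ {x₁}
  {x₁,x₂,x₃,x₅}  = {x₂,x₅} ∪ {x₁,x₃}
  (now 12)
Step 3 (3 new):
  {x₄}  = Ω∖{x₁,x₂,x₃,x₅}
  {x₃,x₄}  = Ω∖{x₁,x₂,x₅}
  {x₂,x₃,x₅}  = {x₃} ∪ {x₂,x₅}
  (now 15)
Step 4: +1 →
  {x₁,x₄}  = Ω∖{x₂,x₃,x₅}
  (now 16)
Step 5: already closed under ᶜ and ∪.

|σ(𝒢)| = 16.  σ(𝒢) = { ∅, {x₁}, {x₃}, {x₄}, {x₁,x₃}, {x₁,x₄}, {x₂,x₅}, {x₃,x₄}, {x₁,x₂,x₅}, {x₁,x₃,x₄}, {x₂,x₃,x₅}, {x₂,x₄,x₅}, {x₁,x₂,x₃,x₅}, {x₁,x₂,x₄,x₅}, {x₂,x₃,x₄,x₅}, Ω }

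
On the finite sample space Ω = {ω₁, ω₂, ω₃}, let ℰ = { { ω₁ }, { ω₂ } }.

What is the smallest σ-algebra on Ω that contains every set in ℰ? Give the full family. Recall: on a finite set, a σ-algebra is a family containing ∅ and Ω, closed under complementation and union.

Begin from { ∅, { ω₁ }, { ω₂ }, Ω } (that is, ℰ plus ∅ and Ω).
Pass 1: 3 new —
  { ω₁, ω₂ }  = { ω₁ } ∪ { ω₂ }
  { ω₁, ω₃ }  = complement { ω₂ }
  { ω₂, ω₃ }  = complement { ω₁ }
  (now 7)
Pass 2: 1 new —
  { ω₃ }  = complement { ω₁, ω₂ }
  (now 8)
Pass 3 adds nothing — fixpoint reached.

σ(ℰ) = { ∅, { ω₁ }, { ω₂ }, { ω₃ }, { ω₁, ω₂ }, { ω₁, ω₃ }, { ω₂, ω₃ }, Ω }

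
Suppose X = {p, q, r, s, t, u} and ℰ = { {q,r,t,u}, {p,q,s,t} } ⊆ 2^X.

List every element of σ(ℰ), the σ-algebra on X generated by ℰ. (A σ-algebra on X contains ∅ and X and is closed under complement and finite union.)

Initial family (4 sets): { {}, {p,q,s,t}, {q,r,t,u}, X }.
Round 1 adds 2:
  {p,s}  = complement {q,r,t,u}
  {r,u}  = complement {p,q,s,t}
  |family| = 6
Round 2. New:
  {p,r,s,u}  = {p,s} ∪ {r,u}
  |family| = 7
Round 3 adds 1:
  {q,t}  = complement {p,r,s,u}
  |family| = 8
After Round 4 the family is unchanged; done.

Therefore σ(ℰ) = { {}, {p,s}, {q,t}, {r,u}, {p,q,s,t}, {p,r,s,u}, {q,r,t,u}, X } (|σ(ℰ)| = 8).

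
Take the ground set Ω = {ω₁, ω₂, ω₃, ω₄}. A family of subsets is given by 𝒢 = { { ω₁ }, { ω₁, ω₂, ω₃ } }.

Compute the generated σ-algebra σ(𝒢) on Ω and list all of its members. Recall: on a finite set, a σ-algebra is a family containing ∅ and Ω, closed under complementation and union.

σ(𝒢) = { {}, { ω₁ }, { ω₄ }, { ω₁, ω₄ }, { ω₂, ω₃ }, { ω₁, ω₂, ω₃ }, { ω₂, ω₃, ω₄ }, Ω }

Working:
Start: 𝒢 ∪ {∅, Ω} = { {}, { ω₁ }, { ω₁, ω₂, ω₃ }, Ω }.
Iteration 1: 2 new —
  { ω₄ }  = Ω∖{ ω₁, ω₂, ω₃ }
  { ω₂, ω₃, ω₄ }  = Ω∖{ ω₁ }
  (now 6)
Iteration 2 (1 new):
  { ω₁, ω₄ }  = { ω₄ } ∪ { ω₁ }
  (now 7)
Iteration 3 (1 new):
  { ω₂, ω₃ }  = Ω∖{ ω₁, ω₄ }
  (now 8)
Iteration 4: stable.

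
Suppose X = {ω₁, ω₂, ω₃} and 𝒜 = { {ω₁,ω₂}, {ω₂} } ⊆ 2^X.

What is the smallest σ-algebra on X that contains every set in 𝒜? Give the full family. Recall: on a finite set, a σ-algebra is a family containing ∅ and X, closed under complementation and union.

Initial family (4 sets): { {}, {ω₂}, {ω₁,ω₂}, X }.
Iteration 1. New:
  {ω₃}  = {ω₁,ω₂}ᶜ
  {ω₁,ω₃}  = {ω₂}ᶜ
  |family| = 6
Iteration 2 adds 1:
  {ω₂,ω₃}  = {ω₃} ∪ {ω₂}
  |family| = 7
Iteration 3 adds 1:
  {ω₁}  = {ω₂,ω₃}ᶜ
  |family| = 8
After Iteration 4 the family is unchanged; done.

|σ(𝒜)| = 8.  σ(𝒜) = { {}, {ω₁}, {ω₂}, {ω₃}, {ω₁,ω₂}, {ω₁,ω₃}, {ω₂,ω₃}, X }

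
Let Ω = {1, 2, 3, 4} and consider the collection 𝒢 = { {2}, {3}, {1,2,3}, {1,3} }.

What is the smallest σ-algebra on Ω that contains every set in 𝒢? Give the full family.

Seed the family with 𝒢 together with ∅ and Ω: { ∅, {2}, {3}, {1,3}, {1,2,3}, Ω }.
Round 1. New:
  {4}  = complement {1,2,3}
  {2,3}  = {3} ∪ {2}
  {2,4}  = complement {1,3}
  {1,2,4}  = complement {3}
  {1,3,4}  = complement {2}
  [11 total]
Round 2 (3 new):
  {1,4}  = complement {2,3}
  {3,4}  = {3} ∪ {4}
  {2,3,4}  = {3} ∪ {2,4}
  [14 total]
Round 3: 2 new —
  {1}  = complement {2,3,4}
  {1,2}  = complement {3,4}
  [16 total]
Round 4: no new sets; the family is a σ-algebra.

σ(𝒢) = { ∅, {1}, {2}, {3}, {4}, {1,2}, {1,3}, {1,4}, {2,3}, {2,4}, {3,4}, {1,2,3}, {1,2,4}, {1,3,4}, {2,3,4}, Ω }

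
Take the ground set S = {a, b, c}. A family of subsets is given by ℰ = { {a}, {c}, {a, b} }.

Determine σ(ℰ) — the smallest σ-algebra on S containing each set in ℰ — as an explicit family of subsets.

Seed the family with ℰ together with ∅ and S: { {}, {a}, {c}, {a, b}, S }.
Step 1 (2 new):
  {a, c}  = {c} ∪ {a}
  {b, c}  = {a}ᶜ
  |family| = 7
Step 2: 1 new —
  {b}  = {a, c}ᶜ
  |family| = 8
Step 3 adds nothing — fixpoint reached.

Hence σ(ℰ) has 8 members: { {}, {a}, {b}, {c}, {a, b}, {a, c}, {b, c}, S }.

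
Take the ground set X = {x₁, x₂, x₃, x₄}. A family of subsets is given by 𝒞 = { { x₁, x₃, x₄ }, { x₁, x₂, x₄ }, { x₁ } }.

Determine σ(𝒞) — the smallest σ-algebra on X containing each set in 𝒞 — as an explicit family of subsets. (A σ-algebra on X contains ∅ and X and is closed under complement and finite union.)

Begin from { {  }, { x₁ }, { x₁, x₂, x₄ }, { x₁, x₃, x₄ }, X } (that is, 𝒞 plus ∅ and X).
Pass 1 (3 new):
  { x₂ }  = { x₁, x₃, x₄ }ᶜ
  { x₃ }  = { x₁, x₂, x₄ }ᶜ
  { x₂, x₃, x₄ }  = { x₁ }ᶜ
  |family| = 8
Pass 2: +3 →
  { x₁, x₂ }  = { x₂ } ∪ { x₁ }
  { x₁, x₃ }  = { x₃ } ∪ { x₁ }
  { x₂, x₃ }  = { x₃ } ∪ { x₂ }
  |family| = 11
Pass 3: +4 →
  { x₁, x₄ }  = { x₂, x₃ }ᶜ
  { x₂, x₄ }  = { x₁, x₃ }ᶜ
  { x₃, x₄ }  = { x₁, x₂ }ᶜ
  { x₁, x₂, x₃ }  = { x₃ } ∪ { x₁, x₂ }
  |family| = 15
Pass 4. New:
  { x₄ }  = { x₁, x₂, x₃ }ᶜ
  |family| = 16
Pass 5: no new sets; the family is a σ-algebra.

Hence σ(𝒞) has 16 members: { {  }, { x₁ }, { x₂ }, { x₃ }, { x₄ }, { x₁, x₂ }, { x₁, x₃ }, { x₁, x₄ }, { x₂, x₃ }, { x₂, x₄ }, { x₃, x₄ }, { x₁, x₂, x₃ }, { x₁, x₂, x₄ }, { x₁, x₃, x₄ }, { x₂, x₃, x₄ }, X }.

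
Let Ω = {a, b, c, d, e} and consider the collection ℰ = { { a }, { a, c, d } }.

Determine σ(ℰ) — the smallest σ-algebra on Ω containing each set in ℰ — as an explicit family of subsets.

σ(ℰ) (8 sets): { {  }, { a }, { b, e }, { c, d }, { a, b, e }, { a, c, d }, { b, c, d, e }, Ω }

Working:
Seed the family with ℰ together with ∅ and Ω: { {  }, { a }, { a, c, d }, Ω }.
Iteration 1: +2 →
  { b, e }  = ᶜ of { a, c, d }
  { b, c, d, e }  = ᶜ of { a }
  |family| = 6
Iteration 2: 1 new —
  { a, b, e }  = { b, e } ∪ { a }
  |family| = 7
Iteration 3: 1 new —
  { c, d }  = ᶜ of { a, b, e }
  |family| = 8
After Iteration 4 the family is unchanged; done.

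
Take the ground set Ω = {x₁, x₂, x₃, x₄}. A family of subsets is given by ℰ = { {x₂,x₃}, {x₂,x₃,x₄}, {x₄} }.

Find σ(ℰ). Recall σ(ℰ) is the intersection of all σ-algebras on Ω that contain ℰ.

Answer: σ(ℰ) = { {}, {x₁}, {x₄}, {x₁,x₄}, {x₂,x₃}, {x₁,x₂,x₃}, {x₂,x₃,x₄}, Ω }

Derivation:
Start: ℰ ∪ {∅, Ω} = { {}, {x₄}, {x₂,x₃}, {x₂,x₃,x₄}, Ω }.
Pass 1 adds 3:
  {x₁}  = {x₂,x₃,x₄}ᶜ
  {x₁,x₄}  = {x₂,x₃}ᶜ
  {x₁,x₂,x₃}  = {x₄}ᶜ
  [8 total]
Pass 2: closed — nothing new.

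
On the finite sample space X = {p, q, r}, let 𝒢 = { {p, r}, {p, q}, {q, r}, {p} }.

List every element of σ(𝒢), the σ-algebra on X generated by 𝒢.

Take S₀ = 𝒢 ∪ {∅, X} = { {}, {p}, {p, q}, {p, r}, {q, r}, X }.
Step 1: +2 →
  {q}  = ᶜ of {p, r}
  {r}  = ᶜ of {p, q}
  |family| = 8
Step 2: stable.

Therefore σ(𝒢) = { {}, {p}, {q}, {r}, {p, q}, {p, r}, {q, r}, X } (|σ(𝒢)| = 8).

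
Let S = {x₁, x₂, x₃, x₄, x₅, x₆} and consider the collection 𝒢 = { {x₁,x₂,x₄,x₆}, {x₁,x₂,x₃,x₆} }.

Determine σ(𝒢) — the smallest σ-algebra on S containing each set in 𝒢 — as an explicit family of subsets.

Initial family (4 sets): { {}, {x₁,x₂,x₃,x₆}, {x₁,x₂,x₄,x₆}, S }.
Round 1. New:
  {x₃,x₅}  = ᶜ of {x₁,x₂,x₄,x₆}
  {x₄,x₅}  = ᶜ of {x₁,x₂,x₃,x₆}
  {x₁,x₂,x₃,x₄,x₆}  = {x₁,x₂,x₃,x₆} ∪ {x₁,x₂,x₄,x₆}
  [7 total]
Round 2 (4 new):
  {x₅}  = ᶜ of {x₁,x₂,x₃,x₄,x₆}
  {x₃,x₄,x₅}  = {x₄,x₅} ∪ {x₃,x₅}
  {x₁,x₂,x₃,x₅,x₆}  = {x₃,x₅} ∪ {x₁,x₂,x₃,x₆}
  {x₁,x₂,x₄,x₅,x₆}  = {x₄,x₅} ∪ {x₁,x₂,x₄,x₆}
  [11 total]
Round 3 adds 3:
  {x₃}  = ᶜ of {x₁,x₂,x₄,x₅,x₆}
  {x₄}  = ᶜ of {x₁,x₂,x₃,x₅,x₆}
  {x₁,x₂,x₆}  = ᶜ of {x₃,x₄,x₅}
  [14 total]
Round 4 (2 new):
  {x₃,x₄}  = {x₃} ∪ {x₄}
  {x₁,x₂,x₅,x₆}  = {x₁,x₂,x₆} ∪ {x₅}
  [16 total]
Round 5: closed — nothing new.

|σ(𝒢)| = 16.  σ(𝒢) = { {}, {x₃}, {x₄}, {x₅}, {x₃,x₄}, {x₃,x₅}, {x₄,x₅}, {x₁,x₂,x₆}, {x₃,x₄,x₅}, {x₁,x₂,x₃,x₆}, {x₁,x₂,x₄,x₆}, {x₁,x₂,x₅,x₆}, {x₁,x₂,x₃,x₄,x₆}, {x₁,x₂,x₃,x₅,x₆}, {x₁,x₂,x₄,x₅,x₆}, S }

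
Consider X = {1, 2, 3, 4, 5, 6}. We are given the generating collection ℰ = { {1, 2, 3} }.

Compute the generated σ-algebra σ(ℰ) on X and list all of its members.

Seed the family with ℰ together with ∅ and X: { ∅, {1, 2, 3}, X }.
Iteration 1 adds 1:
  {4, 5, 6}  = {1, 2, 3}ᶜ
  [4 total]
Iteration 2: already closed under ᶜ and ∪.

Hence σ(ℰ) has 4 members: { ∅, {1, 2, 3}, {4, 5, 6}, X }.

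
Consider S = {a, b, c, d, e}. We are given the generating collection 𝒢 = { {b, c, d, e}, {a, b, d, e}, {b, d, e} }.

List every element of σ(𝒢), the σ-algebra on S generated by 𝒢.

Start: 𝒢 ∪ {∅, S} = { {}, {b, d, e}, {a, b, d, e}, {b, c, d, e}, S }.
Round 1: 3 new —
  {a}  = S∖{b, c, d, e}
  {c}  = S∖{a, b, d, e}
  {a, c}  = S∖{b, d, e}
  — 8 sets.
Round 2: already closed under ᶜ and ∪.

σ(𝒢) = { {}, {a}, {c}, {a, c}, {b, d, e}, {a, b, d, e}, {b, c, d, e}, S }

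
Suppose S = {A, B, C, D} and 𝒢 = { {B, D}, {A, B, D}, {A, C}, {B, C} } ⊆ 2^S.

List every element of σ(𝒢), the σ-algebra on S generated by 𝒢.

Initial family (6 sets): { {}, {A, C}, {B, C}, {B, D}, {A, B, D}, S }.
Step 1. New:
  {C}  = ᶜ of {A, B, D}
  {A, D}  = ᶜ of {B, C}
  {A, B, C}  = {B, C} ∪ {A, C}
  {B, C, D}  = {B, C} ∪ {B, D}
  (now 10)
Step 2: 3 new —
  {A}  = ᶜ of {B, C, D}
  {D}  = ᶜ of {A, B, C}
  {A, C, D}  = {C} ∪ {A, D}
  (now 13)
Step 3. New:
  {B}  = ᶜ of {A, C, D}
  {C, D}  = {C} ∪ {D}
  (now 15)
Step 4: +1 →
  {A, B}  = ᶜ of {C, D}
  (now 16)
Step 5: stable.

|σ(𝒢)| = 16.  σ(𝒢) = { {}, {A}, {B}, {C}, {D}, {A, B}, {A, C}, {A, D}, {B, C}, {B, D}, {C, D}, {A, B, C}, {A, B, D}, {A, C, D}, {B, C, D}, S }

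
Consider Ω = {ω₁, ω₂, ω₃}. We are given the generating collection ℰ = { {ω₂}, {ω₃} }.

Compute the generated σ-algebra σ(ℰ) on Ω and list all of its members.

σ(ℰ) = { {}, {ω₁}, {ω₂}, {ω₃}, {ω₁,ω₂}, {ω₁,ω₃}, {ω₂,ω₃}, Ω }

Check:
Start: ℰ ∪ {∅, Ω} = { {}, {ω₂}, {ω₃}, Ω }.
Step 1. New:
  {ω₁,ω₂}  = Ω∖{ω₃}
  {ω₁,ω₃}  = Ω∖{ω₂}
  {ω₂,ω₃}  = {ω₃} ∪ {ω₂}
  — 7 sets.
Step 2 (1 new):
  {ω₁}  = Ω∖{ω₂,ω₃}
  — 8 sets.
Step 3: closed — nothing new.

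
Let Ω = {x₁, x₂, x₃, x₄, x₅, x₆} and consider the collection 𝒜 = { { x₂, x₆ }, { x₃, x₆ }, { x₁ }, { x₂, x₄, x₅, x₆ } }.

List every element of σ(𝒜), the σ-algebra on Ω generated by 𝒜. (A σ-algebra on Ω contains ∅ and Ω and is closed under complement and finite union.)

Start: 𝒜 ∪ {∅, Ω} = { {}, { x₁ }, { x₂, x₆ }, { x₃, x₆ }, { x₂, x₄, x₅, x₆ }, Ω }.
Pass 1 (8 new):
  { x₁, x₃ }  = complement { x₂, x₄, x₅, x₆ }
  { x₁, x₂, x₆ }  = { x₂, x₆ } ∪ { x₁ }
  { x₁, x₃, x₆ }  = { x₃, x₆ } ∪ { x₁ }
  { x₂, x₃, x₆ }  = { x₃, x₆ } ∪ { x₂, x₆ }
  { x₁, x₂, x₄, x₅ }  = complement { x₃, x₆ }
  { x₁, x₃, x₄, x₅ }  = complement { x₂, x₆ }
  { x₁, x₂, x₄, x₅, x₆ }  = { x₂, x₄, x₅, x₆ } ∪ { x₁ }
  { x₂, x₃, x₄, x₅, x₆ }  = complement { x₁ }
Pass 2 (7 new):
  { x₃ }  = complement { x₁, x₂, x₄, x₅, x₆ }
  { x₁, x₄, x₅ }  = complement { x₂, x₃, x₆ }
  { x₂, x₄, x₅ }  = complement { x₁, x₃, x₆ }
  { x₃, x₄, x₅ }  = complement { x₁, x₂, x₆ }
  { x₁, x₂, x₃, x₆ }  = { x₁, x₃, x₆ } ∪ { x₂, x₃, x₆ }
  { x₁, x₂, x₃, x₄, x₅ }  = { x₁, x₂, x₄, x₅ } ∪ { x₁, x₃, x₄, x₅ }
  { x₁, x₃, x₄, x₅, x₆ }  = { x₁, x₃, x₆ } ∪ { x₁, x₃, x₄, x₅ }
Pass 3 (5 new):
  { x₂ }  = complement { x₁, x₃, x₄, x₅, x₆ }
  { x₆ }  = complement { x₁, x₂, x₃, x₄, x₅ }
  { x₄, x₅ }  = complement { x₁, x₂, x₃, x₆ }
  { x₂, x₃, x₄, x₅ }  = { x₃, x₄, x₅ } ∪ { x₂, x₄, x₅ }
  { x₃, x₄, x₅, x₆ }  = { x₃, x₄, x₅ } ∪ { x₃, x₆ }
Pass 4 adds 6:
  { x₁, x₂ }  = complement { x₃, x₄, x₅, x₆ }
  { x₁, x₆ }  = complement { x₂, x₃, x₄, x₅ }
  { x₂, x₃ }  = { x₂ } ∪ { x₃ }
  { x₁, x₂, x₃ }  = { x₂ } ∪ { x₁, x₃ }
  { x₄, x₅, x₆ }  = { x₆ } ∪ { x₄, x₅ }
  { x₁, x₄, x₅, x₆ }  = { x₁, x₄, x₅ } ∪ { x₆ }
After Pass 5 the family is unchanged; done.

|σ(𝒜)| = 32.  σ(𝒜) = { {}, { x₁ }, { x₂ }, { x₃ }, { x₆ }, { x₁, x₂ }, { x₁, x₃ }, { x₁, x₆ }, { x₂, x₃ }, { x₂, x₆ }, { x₃, x₆ }, { x₄, x₅ }, { x₁, x₂, x₃ }, { x₁, x₂, x₆ }, { x₁, x₃, x₆ }, { x₁, x₄, x₅ }, { x₂, x₃, x₆ }, { x₂, x₄, x₅ }, { x₃, x₄, x₅ }, { x₄, x₅, x₆ }, { x₁, x₂, x₃, x₆ }, { x₁, x₂, x₄, x₅ }, { x₁, x₃, x₄, x₅ }, { x₁, x₄, x₅, x₆ }, { x₂, x₃, x₄, x₅ }, { x₂, x₄, x₅, x₆ }, { x₃, x₄, x₅, x₆ }, { x₁, x₂, x₃, x₄, x₅ }, { x₁, x₂, x₄, x₅, x₆ }, { x₁, x₃, x₄, x₅, x₆ }, { x₂, x₃, x₄, x₅, x₆ }, Ω }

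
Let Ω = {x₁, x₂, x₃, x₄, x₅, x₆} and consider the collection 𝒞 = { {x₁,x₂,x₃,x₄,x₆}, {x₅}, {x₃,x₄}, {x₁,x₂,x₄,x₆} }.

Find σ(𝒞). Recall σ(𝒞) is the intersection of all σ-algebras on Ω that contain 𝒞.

|σ(𝒞)| = 16.  σ(𝒞) = { {}, {x₃}, {x₄}, {x₅}, {x₃,x₄}, {x₃,x₅}, {x₄,x₅}, {x₁,x₂,x₆}, {x₃,x₄,x₅}, {x₁,x₂,x₃,x₆}, {x₁,x₂,x₄,x₆}, {x₁,x₂,x₅,x₆}, {x₁,x₂,x₃,x₄,x₆}, {x₁,x₂,x₃,x₅,x₆}, {x₁,x₂,x₄,x₅,x₆}, Ω }

Check:
Begin from { {}, {x₅}, {x₃,x₄}, {x₁,x₂,x₄,x₆}, {x₁,x₂,x₃,x₄,x₆}, Ω } (that is, 𝒞 plus ∅ and Ω).
Round 1: 4 new —
  {x₃,x₅}  = complement {x₁,x₂,x₄,x₆}
  {x₃,x₄,x₅}  = {x₃,x₄} ∪ {x₅}
  {x₁,x₂,x₅,x₆}  = complement {x₃,x₄}
  {x₁,x₂,x₄,x₅,x₆}  = {x₁,x₂,x₄,x₆} ∪ {x₅}
  — 10 sets.
Round 2: +3 →
  {x₃}  = complement {x₁,x₂,x₄,x₅,x₆}
  {x₁,x₂,x₆}  = complement {x₃,x₄,x₅}
  {x₁,x₂,x₃,x₅,x₆}  = {x₃,x₅} ∪ {x₁,x₂,x₅,x₆}
  — 13 sets.
Round 3: 2 new —
  {x₄}  = complement {x₁,x₂,x₃,x₅,x₆}
  {x₁,x₂,x₃,x₆}  = {x₃} ∪ {x₁,x₂,x₆}
  — 15 sets.
Round 4. New:
  {x₄,x₅}  = complement {x₁,x₂,x₃,x₆}
  — 16 sets.
After Round 5 the family is unchanged; done.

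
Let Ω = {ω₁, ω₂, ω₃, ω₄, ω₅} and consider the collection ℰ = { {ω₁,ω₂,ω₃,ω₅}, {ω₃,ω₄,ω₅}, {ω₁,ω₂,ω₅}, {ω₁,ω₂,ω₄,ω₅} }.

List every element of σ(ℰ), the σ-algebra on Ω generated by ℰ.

Take S₀ = ℰ ∪ {∅, Ω} = { {}, {ω₁,ω₂,ω₅}, {ω₃,ω₄,ω₅}, {ω₁,ω₂,ω₃,ω₅}, {ω₁,ω₂,ω₄,ω₅}, Ω }.
Iteration 1: 4 new —
  {ω₃}  = ᶜ of {ω₁,ω₂,ω₄,ω₅}
  {ω₄}  = ᶜ of {ω₁,ω₂,ω₃,ω₅}
  {ω₁,ω₂}  = ᶜ of {ω₃,ω₄,ω₅}
  {ω₃,ω₄}  = ᶜ of {ω₁,ω₂,ω₅}
  (now 10)
Iteration 2. New:
  {ω₁,ω₂,ω₃}  = {ω₁,ω₂} ∪ {ω₃}
  {ω₁,ω₂,ω₄}  = {ω₁,ω₂} ∪ {ω₄}
  {ω₁,ω₂,ω₃,ω₄}  = {ω₃,ω₄} ∪ {ω₁,ω₂}
  (now 13)
Iteration 3: 3 new —
  {ω₅}  = ᶜ of {ω₁,ω₂,ω₃,ω₄}
  {ω₃,ω₅}  = ᶜ of {ω₁,ω₂,ω₄}
  {ω₄,ω₅}  = ᶜ of {ω₁,ω₂,ω₃}
  (now 16)
Iteration 4: already closed under ᶜ and ∪.

Therefore σ(ℰ) = { {}, {ω₃}, {ω₄}, {ω₅}, {ω₁,ω₂}, {ω₃,ω₄}, {ω₃,ω₅}, {ω₄,ω₅}, {ω₁,ω₂,ω₃}, {ω₁,ω₂,ω₄}, {ω₁,ω₂,ω₅}, {ω₃,ω₄,ω₅}, {ω₁,ω₂,ω₃,ω₄}, {ω₁,ω₂,ω₃,ω₅}, {ω₁,ω₂,ω₄,ω₅}, Ω } (|σ(ℰ)| = 16).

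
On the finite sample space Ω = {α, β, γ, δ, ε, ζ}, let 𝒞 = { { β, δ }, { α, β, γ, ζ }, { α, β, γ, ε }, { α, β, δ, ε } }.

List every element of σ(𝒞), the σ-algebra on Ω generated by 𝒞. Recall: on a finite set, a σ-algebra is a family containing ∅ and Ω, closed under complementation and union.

|σ(𝒞)| = 64.  σ(𝒞) = { {  }, { α }, { β }, { γ }, { δ }, { ε }, { ζ }, { α, β }, { α, γ }, { α, δ }, { α, ε }, { α, ζ }, { β, γ }, { β, δ }, { β, ε }, { β, ζ }, { γ, δ }, { γ, ε }, { γ, ζ }, { δ, ε }, { δ, ζ }, { ε, ζ }, { α, β, γ }, { α, β, δ }, { α, β, ε }, { α, β, ζ }, { α, γ, δ }, { α, γ, ε }, { α, γ, ζ }, { α, δ, ε }, { α, δ, ζ }, { α, ε, ζ }, { β, γ, δ }, { β, γ, ε }, { β, γ, ζ }, { β, δ, ε }, { β, δ, ζ }, { β, ε, ζ }, { γ, δ, ε }, { γ, δ, ζ }, { γ, ε, ζ }, { δ, ε, ζ }, { α, β, γ, δ }, { α, β, γ, ε }, { α, β, γ, ζ }, { α, β, δ, ε }, { α, β, δ, ζ }, { α, β, ε, ζ }, { α, γ, δ, ε }, { α, γ, δ, ζ }, { α, γ, ε, ζ }, { α, δ, ε, ζ }, { β, γ, δ, ε }, { β, γ, δ, ζ }, { β, γ, ε, ζ }, { β, δ, ε, ζ }, { γ, δ, ε, ζ }, { α, β, γ, δ, ε }, { α, β, γ, δ, ζ }, { α, β, γ, ε, ζ }, { α, β, δ, ε, ζ }, { α, γ, δ, ε, ζ }, { β, γ, δ, ε, ζ }, Ω }

Trace:
Initial family (6 sets): { {  }, { β, δ }, { α, β, γ, ε }, { α, β, γ, ζ }, { α, β, δ, ε }, Ω }.
Iteration 1. New:
  { γ, ζ }  = Ω∖{ α, β, δ, ε }
  { δ, ε }  = Ω∖{ α, β, γ, ζ }
  { δ, ζ }  = Ω∖{ α, β, γ, ε }
  { α, γ, ε, ζ }  = Ω∖{ β, δ }
  { α, β, γ, δ, ε }  = { β, δ } ∪ { α, β, γ, ε }
  { α, β, γ, δ, ζ }  = { β, δ } ∪ { α, β, γ, ζ }
  { α, β, γ, ε, ζ }  = { α, β, γ, ε } ∪ { α, β, γ, ζ }
  (now 13)
Iteration 2: +11 →
  { δ }  = Ω∖{ α, β, γ, ε, ζ }
  { ε }  = Ω∖{ α, β, γ, δ, ζ }
  { ζ }  = Ω∖{ α, β, γ, δ, ε }
  { β, δ, ε }  = { δ, ε } ∪ { β, δ }
  { β, δ, ζ }  = { δ, ζ } ∪ { β, δ }
  { γ, δ, ζ }  = { γ, ζ } ∪ { δ, ζ }
  { δ, ε, ζ }  = { δ, ε } ∪ { δ, ζ }
  { β, γ, δ, ζ }  = { γ, ζ } ∪ { β, δ }
  { γ, δ, ε, ζ }  = { δ, ε } ∪ { γ, ζ }
  { α, β, δ, ε, ζ }  = { α, β, δ, ε } ∪ { δ, ζ }
  { α, γ, δ, ε, ζ }  = { α, γ, ε, ζ } ∪ { δ, ε }
  (now 24)
Iteration 3: +12 →
  { β }  = Ω∖{ α, γ, δ, ε, ζ }
  { γ }  = Ω∖{ α, β, δ, ε, ζ }
  { α, β }  = Ω∖{ γ, δ, ε, ζ }
  { α, ε }  = Ω∖{ β, γ, δ, ζ }
  { ε, ζ }  = { ζ } ∪ { ε }
  { α, β, γ }  = Ω∖{ δ, ε, ζ }
  { α, β, ε }  = Ω∖{ γ, δ, ζ }
  { α, γ, ε }  = Ω∖{ β, δ, ζ }
  { α, γ, ζ }  = Ω∖{ β, δ, ε }
  { γ, ε, ζ }  = { ε } ∪ { γ, ζ }
  { β, δ, ε, ζ }  = { β, δ, ζ } ∪ { δ, ε }
  { β, γ, δ, ε, ζ }  = { β, δ, ζ } ∪ { γ, δ, ε, ζ }
  (now 36)
Iteration 4: +23 →
  { α }  = Ω∖{ β, γ, δ, ε, ζ }
  { α, γ }  = Ω∖{ β, δ, ε, ζ }
  { β, γ }  = { β } ∪ { γ }
  { β, ε }  = { β } ∪ { ε }
  { β, ζ }  = { β } ∪ { ζ }
  { γ, δ }  = { γ } ∪ { δ }
  { γ, ε }  = { ε } ∪ { γ }
  { α, β, δ }  = Ω∖{ γ, ε, ζ }
  { α, β, ζ }  = { α, β } ∪ { ζ }
  { α, δ, ε }  = { δ, ε } ∪ { α, ε }
  { α, ε, ζ }  = { ε, ζ } ∪ { α, ε }
  { β, γ, δ }  = { γ } ∪ { β, δ }
  { β, γ, ζ }  = { β } ∪ { γ, ζ }
  { β, ε, ζ }  = { ε, ζ } ∪ { β }
  { γ, δ, ε }  = { δ, ε } ∪ { γ }
  { α, β, γ, δ }  = Ω∖{ ε, ζ }
  { α, β, δ, ζ }  = { β, δ, ζ } ∪ { α, β }
  { α, β, ε, ζ }  = { ε, ζ } ∪ { α, β }
  { α, γ, δ, ε }  = { α, γ, ε } ∪ { δ, ε }
  { α, γ, δ, ζ }  = { α, γ, ζ } ∪ { δ }
  { α, δ, ε, ζ }  = { α, ε } ∪ { δ, ζ }
  { β, γ, δ, ε }  = { γ } ∪ { β, δ, ε }
  { β, γ, ε, ζ }  = { β } ∪ { γ, ε, ζ }
  (now 59)
Iteration 5 adds 5:
  { α, δ }  = Ω∖{ β, γ, ε, ζ }
  { α, ζ }  = Ω∖{ β, γ, δ, ε }
  { α, γ, δ }  = Ω∖{ β, ε, ζ }
  { α, δ, ζ }  = { δ, ζ } ∪ { α }
  { β, γ, ε }  = { β, ε } ∪ { γ, ε }
  (now 64)
Iteration 6: already closed under ᶜ and ∪.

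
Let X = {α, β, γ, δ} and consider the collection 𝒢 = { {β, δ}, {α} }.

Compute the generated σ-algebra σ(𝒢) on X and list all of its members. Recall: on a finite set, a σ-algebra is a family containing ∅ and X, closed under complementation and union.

Start: 𝒢 ∪ {∅, X} = { {}, {α}, {β, δ}, X }.
Step 1: 3 new —
  {α, γ}  = ᶜ of {β, δ}
  {α, β, δ}  = {β, δ} ∪ {α}
  {β, γ, δ}  = ᶜ of {α}
  (now 7)
Step 2. New:
  {γ}  = ᶜ of {α, β, δ}
  (now 8)
After Step 3 the family is unchanged; done.

σ(𝒢) = { {}, {α}, {γ}, {α, γ}, {β, δ}, {α, β, δ}, {β, γ, δ}, X }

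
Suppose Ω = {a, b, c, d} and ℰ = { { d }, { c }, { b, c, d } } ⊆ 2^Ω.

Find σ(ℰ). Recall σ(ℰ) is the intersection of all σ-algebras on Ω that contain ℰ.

Seed the family with ℰ together with ∅ and Ω: { ∅, { c }, { d }, { b, c, d }, Ω }.
Pass 1. New:
  { a }  = complement { b, c, d }
  { c, d }  = { c } ∪ { d }
  { a, b, c }  = complement { d }
  { a, b, d }  = complement { c }
  [9 total]
Pass 2. New:
  { a, b }  = complement { c, d }
  { a, c }  = { c } ∪ { a }
  { a, d }  = { d } ∪ { a }
  { a, c, d }  = { c, d } ∪ { a }
  [13 total]
Pass 3 adds 3:
  { b }  = complement { a, c, d }
  { b, c }  = complement { a, d }
  { b, d }  = complement { a, c }
  [16 total]
Pass 4: no new sets; the family is a σ-algebra.

|σ(ℰ)| = 16.  σ(ℰ) = { ∅, { a }, { b }, { c }, { d }, { a, b }, { a, c }, { a, d }, { b, c }, { b, d }, { c, d }, { a, b, c }, { a, b, d }, { a, c, d }, { b, c, d }, Ω }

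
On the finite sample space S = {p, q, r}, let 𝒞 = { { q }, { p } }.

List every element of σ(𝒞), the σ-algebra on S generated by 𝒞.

Seed the family with 𝒞 together with ∅ and S: { {  }, { p }, { q }, S }.
Round 1 (3 new):
  { p, q }  = { q } ∪ { p }
  { p, r }  = ᶜ of { q }
  { q, r }  = ᶜ of { p }
  (now 7)
Round 2 adds 1:
  { r }  = ᶜ of { p, q }
  (now 8)
After Round 3 the family is unchanged; done.

|σ(𝒞)| = 8.  σ(𝒞) = { {  }, { p }, { q }, { r }, { p, q }, { p, r }, { q, r }, S }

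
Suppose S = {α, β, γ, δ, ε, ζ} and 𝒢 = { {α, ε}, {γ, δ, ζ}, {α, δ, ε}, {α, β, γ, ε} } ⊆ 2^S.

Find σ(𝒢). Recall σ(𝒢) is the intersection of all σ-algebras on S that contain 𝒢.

σ(𝒢) = { ∅, {β}, {γ}, {δ}, {ζ}, {α, ε}, {β, γ}, {β, δ}, {β, ζ}, {γ, δ}, {γ, ζ}, {δ, ζ}, {α, β, ε}, {α, γ, ε}, {α, δ, ε}, {α, ε, ζ}, {β, γ, δ}, {β, γ, ζ}, {β, δ, ζ}, {γ, δ, ζ}, {α, β, γ, ε}, {α, β, δ, ε}, {α, β, ε, ζ}, {α, γ, δ, ε}, {α, γ, ε, ζ}, {α, δ, ε, ζ}, {β, γ, δ, ζ}, {α, β, γ, δ, ε}, {α, β, γ, ε, ζ}, {α, β, δ, ε, ζ}, {α, γ, δ, ε, ζ}, S }

Derivation:
Take S₀ = 𝒢 ∪ {∅, S} = { ∅, {α, ε}, {α, δ, ε}, {γ, δ, ζ}, {α, β, γ, ε}, S }.
Iteration 1: +6 →
  {δ, ζ}  = {α, β, γ, ε}ᶜ
  {α, β, ε}  = {γ, δ, ζ}ᶜ
  {β, γ, ζ}  = {α, δ, ε}ᶜ
  {β, γ, δ, ζ}  = {α, ε}ᶜ
  {α, β, γ, δ, ε}  = {α, δ, ε} ∪ {α, β, γ, ε}
  {α, γ, δ, ε, ζ}  = {α, δ, ε} ∪ {γ, δ, ζ}
  |family| = 12
Iteration 2: 6 new —
  {β}  = {α, γ, δ, ε, ζ}ᶜ
  {ζ}  = {α, β, γ, δ, ε}ᶜ
  {α, β, δ, ε}  = {α, δ, ε} ∪ {α, β, ε}
  {α, δ, ε, ζ}  = {α, δ, ε} ∪ {δ, ζ}
  {α, β, γ, ε, ζ}  = {β, γ, ζ} ∪ {α, β, ε}
  {α, β, δ, ε, ζ}  = {α, β, ε} ∪ {δ, ζ}
  |family| = 18
Iteration 3. New:
  {γ}  = {α, β, δ, ε, ζ}ᶜ
  {δ}  = {α, β, γ, ε, ζ}ᶜ
  {β, γ}  = {α, δ, ε, ζ}ᶜ
  {β, ζ}  = {β} ∪ {ζ}
  {γ, ζ}  = {α, β, δ, ε}ᶜ
  {α, ε, ζ}  = {α, ε} ∪ {ζ}
  {β, δ, ζ}  = {β} ∪ {δ, ζ}
  {α, β, ε, ζ}  = {α, β, ε} ∪ {ζ}
  |family| = 26
Iteration 4: +6 →
  {β, δ}  = {β} ∪ {δ}
  {γ, δ}  = {α, β, ε, ζ}ᶜ
  {α, γ, ε}  = {β, δ, ζ}ᶜ
  {β, γ, δ}  = {α, ε, ζ}ᶜ
  {α, γ, δ, ε}  = {β, ζ}ᶜ
  {α, γ, ε, ζ}  = {γ} ∪ {α, ε, ζ}
  |family| = 32
Iteration 5: stable.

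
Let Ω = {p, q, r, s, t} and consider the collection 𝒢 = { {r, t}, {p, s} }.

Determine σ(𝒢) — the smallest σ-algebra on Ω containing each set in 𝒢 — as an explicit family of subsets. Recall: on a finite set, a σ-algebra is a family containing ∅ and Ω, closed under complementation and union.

Begin from { {}, {p, s}, {r, t}, Ω } (that is, 𝒢 plus ∅ and Ω).
Step 1. New:
  {p, q, s}  = Ω∖{r, t}
  {q, r, t}  = Ω∖{p, s}
  {p, r, s, t}  = {r, t} ∪ {p, s}
Step 2. New:
  {q}  = Ω∖{p, r, s, t}
Step 3: stable.

Hence σ(𝒢) has 8 members: { {}, {q}, {p, s}, {r, t}, {p, q, s}, {q, r, t}, {p, r, s, t}, Ω }.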